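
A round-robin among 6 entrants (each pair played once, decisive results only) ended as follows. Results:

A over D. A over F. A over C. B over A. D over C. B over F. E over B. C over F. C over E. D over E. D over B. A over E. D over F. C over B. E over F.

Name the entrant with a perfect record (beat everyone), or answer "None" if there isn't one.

Highest win total is D with 4 (out of 5 possible).
D lost to A, so no entrant went undefeated.

None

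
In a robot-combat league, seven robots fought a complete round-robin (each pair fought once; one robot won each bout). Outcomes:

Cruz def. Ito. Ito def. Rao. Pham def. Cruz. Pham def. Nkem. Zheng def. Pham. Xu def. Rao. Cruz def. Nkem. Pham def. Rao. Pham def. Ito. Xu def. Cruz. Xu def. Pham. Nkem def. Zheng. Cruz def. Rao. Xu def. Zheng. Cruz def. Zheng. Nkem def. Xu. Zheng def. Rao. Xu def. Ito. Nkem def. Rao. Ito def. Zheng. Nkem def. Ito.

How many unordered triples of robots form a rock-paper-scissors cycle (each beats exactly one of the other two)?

Win totals: Xu 5, Ito 2, Pham 4, Zheng 2, Cruz 4, Nkem 4, Rao 0.
A robot with w wins dominates both others in C(w,2) triples; summing gives 10 + 1 + 6 + 1 + 6 + 6 + 0 = 30 transitive triples.
Total triples C(7,3) = 35, so cyclic triples = 35 − 30 = 5.

5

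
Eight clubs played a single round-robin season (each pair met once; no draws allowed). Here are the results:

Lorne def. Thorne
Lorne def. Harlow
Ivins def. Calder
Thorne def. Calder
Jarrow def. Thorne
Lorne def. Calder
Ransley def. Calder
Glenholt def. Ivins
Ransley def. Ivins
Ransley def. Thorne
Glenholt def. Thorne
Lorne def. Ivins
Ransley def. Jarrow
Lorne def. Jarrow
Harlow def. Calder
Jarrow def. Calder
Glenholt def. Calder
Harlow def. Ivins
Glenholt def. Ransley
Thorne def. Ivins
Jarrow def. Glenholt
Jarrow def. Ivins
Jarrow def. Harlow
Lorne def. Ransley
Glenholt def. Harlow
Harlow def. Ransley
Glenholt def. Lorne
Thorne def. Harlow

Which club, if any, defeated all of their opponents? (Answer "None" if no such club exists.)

None

Highest win total is Lorne with 6 (out of 7 possible).
Lorne lost to Glenholt, so no club went undefeated.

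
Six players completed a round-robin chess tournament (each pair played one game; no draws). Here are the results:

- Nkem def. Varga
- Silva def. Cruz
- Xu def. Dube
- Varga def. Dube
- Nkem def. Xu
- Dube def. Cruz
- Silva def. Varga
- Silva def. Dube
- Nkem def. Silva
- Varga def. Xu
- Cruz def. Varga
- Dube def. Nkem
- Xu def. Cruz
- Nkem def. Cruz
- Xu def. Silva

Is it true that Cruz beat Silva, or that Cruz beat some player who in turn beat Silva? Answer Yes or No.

No

Cruz did not beat Silva directly.
Cruz beat Varga, but each of them lost to Silva. No two-step path.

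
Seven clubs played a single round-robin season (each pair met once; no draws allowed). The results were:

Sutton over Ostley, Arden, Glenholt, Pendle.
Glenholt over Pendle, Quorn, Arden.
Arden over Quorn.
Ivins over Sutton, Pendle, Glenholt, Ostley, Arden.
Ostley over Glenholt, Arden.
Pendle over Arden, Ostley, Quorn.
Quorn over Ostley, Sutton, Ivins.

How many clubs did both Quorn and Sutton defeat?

1

Quorn beat: Ivins, Sutton, Ostley.
Sutton beat: Glenholt, Pendle, Arden, Ostley.
Both beat: Ostley — 1.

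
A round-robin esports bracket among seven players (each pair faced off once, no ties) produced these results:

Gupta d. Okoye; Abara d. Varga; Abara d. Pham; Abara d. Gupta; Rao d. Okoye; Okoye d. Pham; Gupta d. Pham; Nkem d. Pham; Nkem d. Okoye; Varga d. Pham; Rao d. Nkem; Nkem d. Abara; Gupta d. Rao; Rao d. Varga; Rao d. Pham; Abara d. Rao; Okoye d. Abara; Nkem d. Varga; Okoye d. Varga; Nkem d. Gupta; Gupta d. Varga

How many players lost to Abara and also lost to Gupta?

3

Abara beat: Rao, Gupta, Pham, Varga.
Gupta beat: Rao, Okoye, Pham, Varga.
Both beat: Rao, Pham, Varga — 3.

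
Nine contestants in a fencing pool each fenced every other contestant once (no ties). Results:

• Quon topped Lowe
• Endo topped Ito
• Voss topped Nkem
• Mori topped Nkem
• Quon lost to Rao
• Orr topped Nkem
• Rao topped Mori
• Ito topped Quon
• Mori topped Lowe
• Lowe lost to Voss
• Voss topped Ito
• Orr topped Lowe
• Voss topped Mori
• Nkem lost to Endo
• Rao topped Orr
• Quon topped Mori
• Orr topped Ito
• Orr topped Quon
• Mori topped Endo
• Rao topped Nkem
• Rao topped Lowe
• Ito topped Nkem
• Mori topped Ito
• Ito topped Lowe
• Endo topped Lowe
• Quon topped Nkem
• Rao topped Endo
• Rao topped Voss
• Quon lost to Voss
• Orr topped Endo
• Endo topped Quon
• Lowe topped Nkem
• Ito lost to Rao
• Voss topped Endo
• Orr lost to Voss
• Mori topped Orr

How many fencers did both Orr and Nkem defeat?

0

Orr beat: Nkem, Ito, Endo, Quon, Lowe.
Nkem beat: no one.
No one was beaten by both.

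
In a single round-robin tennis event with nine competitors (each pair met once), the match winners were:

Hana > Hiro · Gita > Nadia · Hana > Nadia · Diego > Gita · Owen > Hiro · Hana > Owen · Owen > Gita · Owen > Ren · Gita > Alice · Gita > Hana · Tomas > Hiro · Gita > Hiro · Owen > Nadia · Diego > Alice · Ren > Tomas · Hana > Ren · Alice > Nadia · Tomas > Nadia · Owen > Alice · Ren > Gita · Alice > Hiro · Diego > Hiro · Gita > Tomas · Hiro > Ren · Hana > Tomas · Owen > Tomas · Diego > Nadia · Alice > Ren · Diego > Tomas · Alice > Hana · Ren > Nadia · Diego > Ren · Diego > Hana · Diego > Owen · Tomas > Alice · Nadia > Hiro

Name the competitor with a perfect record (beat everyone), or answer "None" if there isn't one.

Diego

Diego has 8 wins out of 8 opponents — a perfect record.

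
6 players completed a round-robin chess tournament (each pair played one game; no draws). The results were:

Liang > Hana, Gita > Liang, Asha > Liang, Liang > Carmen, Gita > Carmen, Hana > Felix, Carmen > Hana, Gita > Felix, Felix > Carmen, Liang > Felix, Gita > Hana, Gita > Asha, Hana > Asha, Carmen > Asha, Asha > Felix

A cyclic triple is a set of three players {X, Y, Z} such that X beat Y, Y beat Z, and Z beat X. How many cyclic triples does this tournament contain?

Win totals: Felix 1, Gita 5, Hana 2, Carmen 2, Liang 3, Asha 2.
A player with w wins dominates both others in C(w,2) triples; summing gives 0 + 10 + 1 + 1 + 3 + 1 = 16 transitive triples.
Total triples C(6,3) = 20, so cyclic triples = 20 − 16 = 4.

4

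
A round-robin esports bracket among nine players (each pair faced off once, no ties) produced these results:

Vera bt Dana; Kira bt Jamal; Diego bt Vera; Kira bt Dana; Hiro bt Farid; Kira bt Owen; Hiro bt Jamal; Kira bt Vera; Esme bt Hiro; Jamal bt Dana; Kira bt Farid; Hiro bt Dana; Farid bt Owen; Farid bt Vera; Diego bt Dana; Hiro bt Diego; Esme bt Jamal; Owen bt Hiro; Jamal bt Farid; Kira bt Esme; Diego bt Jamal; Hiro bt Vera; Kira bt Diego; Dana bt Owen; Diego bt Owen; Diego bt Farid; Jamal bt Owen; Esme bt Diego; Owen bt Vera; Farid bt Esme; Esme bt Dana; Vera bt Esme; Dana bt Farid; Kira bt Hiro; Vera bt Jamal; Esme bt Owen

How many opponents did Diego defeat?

5

Diego's results: beat Vera, Dana, Owen, Jamal, Farid; lost to Hiro, Kira, Esme.
That is 5 wins.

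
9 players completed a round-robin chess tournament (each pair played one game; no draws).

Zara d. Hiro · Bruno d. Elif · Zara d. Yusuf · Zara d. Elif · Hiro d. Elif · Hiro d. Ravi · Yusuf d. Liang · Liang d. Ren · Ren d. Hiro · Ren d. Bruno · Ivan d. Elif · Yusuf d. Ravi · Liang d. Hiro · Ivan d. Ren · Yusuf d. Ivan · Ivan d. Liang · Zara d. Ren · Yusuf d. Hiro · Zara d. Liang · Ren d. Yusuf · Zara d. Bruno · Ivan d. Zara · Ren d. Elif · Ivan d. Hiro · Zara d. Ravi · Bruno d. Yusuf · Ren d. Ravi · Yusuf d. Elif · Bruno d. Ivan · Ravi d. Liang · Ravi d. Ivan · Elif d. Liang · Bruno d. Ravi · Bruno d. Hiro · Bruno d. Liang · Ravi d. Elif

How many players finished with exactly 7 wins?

1

Win totals: Bruno 6, Ivan 5, Zara 7, Yusuf 5, Hiro 2, Liang 2, Ravi 3, Ren 5, Elif 1.
Exactly 7: Zara — 1 player.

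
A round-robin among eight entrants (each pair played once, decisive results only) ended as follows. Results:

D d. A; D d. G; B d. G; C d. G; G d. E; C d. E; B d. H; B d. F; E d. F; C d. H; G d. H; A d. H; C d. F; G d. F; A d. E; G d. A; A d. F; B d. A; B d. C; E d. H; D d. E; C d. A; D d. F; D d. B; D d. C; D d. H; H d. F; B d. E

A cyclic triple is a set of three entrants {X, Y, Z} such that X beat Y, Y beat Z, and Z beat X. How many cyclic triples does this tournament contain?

0

Win totals: A 3, B 6, C 5, D 7, E 2, F 0, G 4, H 1.
An entrant with w wins dominates both others in C(w,2) triples; summing gives 3 + 15 + 10 + 21 + 1 + 0 + 6 + 0 = 56 transitive triples.
Total triples C(8,3) = 56, so cyclic triples = 56 − 56 = 0.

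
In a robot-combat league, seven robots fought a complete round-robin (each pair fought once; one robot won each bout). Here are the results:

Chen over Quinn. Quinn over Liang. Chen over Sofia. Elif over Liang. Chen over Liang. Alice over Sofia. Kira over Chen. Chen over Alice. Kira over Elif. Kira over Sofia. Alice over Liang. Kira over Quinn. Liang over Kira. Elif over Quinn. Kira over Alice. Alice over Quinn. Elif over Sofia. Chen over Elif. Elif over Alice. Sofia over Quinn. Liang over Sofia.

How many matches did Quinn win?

Quinn's results: beat Liang; lost to Sofia, Elif, Kira, Chen, Alice.
That is 1 win.

1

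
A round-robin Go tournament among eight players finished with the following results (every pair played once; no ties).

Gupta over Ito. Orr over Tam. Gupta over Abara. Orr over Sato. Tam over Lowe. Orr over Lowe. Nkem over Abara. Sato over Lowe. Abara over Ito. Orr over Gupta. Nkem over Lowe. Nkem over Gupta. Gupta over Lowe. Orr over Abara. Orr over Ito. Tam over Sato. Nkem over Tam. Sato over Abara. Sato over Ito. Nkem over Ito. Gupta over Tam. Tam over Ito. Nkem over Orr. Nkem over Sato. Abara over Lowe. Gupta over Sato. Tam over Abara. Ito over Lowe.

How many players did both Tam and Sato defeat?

3

Tam beat: Abara, Ito, Lowe, Sato.
Sato beat: Abara, Ito, Lowe.
Both beat: Abara, Ito, Lowe — 3.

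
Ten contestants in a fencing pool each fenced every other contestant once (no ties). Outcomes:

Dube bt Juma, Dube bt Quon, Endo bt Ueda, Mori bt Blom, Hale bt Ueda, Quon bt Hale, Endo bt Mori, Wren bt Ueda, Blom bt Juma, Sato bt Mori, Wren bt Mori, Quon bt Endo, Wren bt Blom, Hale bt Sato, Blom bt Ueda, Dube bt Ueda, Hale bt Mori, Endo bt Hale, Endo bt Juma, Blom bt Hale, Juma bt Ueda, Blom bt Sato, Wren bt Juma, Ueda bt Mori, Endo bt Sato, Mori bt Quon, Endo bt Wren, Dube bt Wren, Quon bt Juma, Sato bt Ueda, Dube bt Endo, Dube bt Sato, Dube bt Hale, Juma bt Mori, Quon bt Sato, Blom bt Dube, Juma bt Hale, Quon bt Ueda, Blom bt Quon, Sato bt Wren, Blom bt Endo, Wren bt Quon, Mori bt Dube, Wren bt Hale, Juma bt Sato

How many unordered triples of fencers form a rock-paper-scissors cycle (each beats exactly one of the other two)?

Win totals: Quon 5, Hale 3, Sato 3, Endo 6, Ueda 1, Blom 7, Juma 4, Dube 7, Wren 6, Mori 3.
A fencer with w wins dominates both others in C(w,2) triples; summing gives 10 + 3 + 3 + 15 + 0 + 21 + 6 + 21 + 15 + 3 = 97 transitive triples.
Total triples C(10,3) = 120, so cyclic triples = 120 − 97 = 23.

23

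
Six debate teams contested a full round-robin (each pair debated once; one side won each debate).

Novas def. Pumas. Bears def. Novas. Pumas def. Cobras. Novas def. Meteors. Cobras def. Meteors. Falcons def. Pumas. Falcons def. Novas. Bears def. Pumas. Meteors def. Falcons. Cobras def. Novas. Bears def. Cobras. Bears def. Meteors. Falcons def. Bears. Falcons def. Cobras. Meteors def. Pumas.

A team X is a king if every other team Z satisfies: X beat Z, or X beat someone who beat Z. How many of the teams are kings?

3

Cobras cannot reach Bears in two steps.
Falcons reaches everyone (king).
Pumas cannot reach Falcons, Bears in two steps.
Meteors reaches everyone (king).
Novas cannot reach Bears in two steps.
Bears reaches everyone (king).
Kings: Falcons, Meteors, Bears — 3.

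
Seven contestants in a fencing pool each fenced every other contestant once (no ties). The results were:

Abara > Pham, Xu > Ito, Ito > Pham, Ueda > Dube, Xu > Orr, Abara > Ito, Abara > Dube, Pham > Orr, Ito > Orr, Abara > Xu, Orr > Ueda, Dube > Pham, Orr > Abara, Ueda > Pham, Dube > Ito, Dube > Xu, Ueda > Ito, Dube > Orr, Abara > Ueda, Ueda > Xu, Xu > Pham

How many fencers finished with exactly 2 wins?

2

Win totals: Abara 5, Xu 3, Pham 1, Ito 2, Ueda 4, Dube 4, Orr 2.
Exactly 2: Ito, Orr — 2 fencers.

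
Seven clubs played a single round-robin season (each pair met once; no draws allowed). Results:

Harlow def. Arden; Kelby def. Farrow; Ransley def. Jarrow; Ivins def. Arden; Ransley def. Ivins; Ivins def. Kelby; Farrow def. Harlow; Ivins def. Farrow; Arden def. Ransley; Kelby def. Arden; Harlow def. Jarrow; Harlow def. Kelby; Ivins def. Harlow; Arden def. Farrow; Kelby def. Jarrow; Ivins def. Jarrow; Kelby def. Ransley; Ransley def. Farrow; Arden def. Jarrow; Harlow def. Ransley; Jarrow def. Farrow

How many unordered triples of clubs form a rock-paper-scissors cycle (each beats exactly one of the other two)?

7

Win totals: Ivins 5, Ransley 3, Harlow 4, Jarrow 1, Kelby 4, Farrow 1, Arden 3.
A club with w wins dominates both others in C(w,2) triples; summing gives 10 + 3 + 6 + 0 + 6 + 0 + 3 = 28 transitive triples.
Total triples C(7,3) = 35, so cyclic triples = 35 − 28 = 7.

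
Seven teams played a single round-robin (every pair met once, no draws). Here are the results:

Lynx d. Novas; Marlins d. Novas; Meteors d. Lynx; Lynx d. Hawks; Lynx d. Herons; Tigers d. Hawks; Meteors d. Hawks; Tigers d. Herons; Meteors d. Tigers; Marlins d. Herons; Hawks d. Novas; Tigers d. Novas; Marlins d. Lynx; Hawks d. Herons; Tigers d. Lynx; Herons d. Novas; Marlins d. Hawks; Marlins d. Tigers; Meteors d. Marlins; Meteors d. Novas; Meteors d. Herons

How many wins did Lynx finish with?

3

Lynx's results: beat Novas, Herons, Hawks; lost to Marlins, Tigers, Meteors.
That is 3 wins.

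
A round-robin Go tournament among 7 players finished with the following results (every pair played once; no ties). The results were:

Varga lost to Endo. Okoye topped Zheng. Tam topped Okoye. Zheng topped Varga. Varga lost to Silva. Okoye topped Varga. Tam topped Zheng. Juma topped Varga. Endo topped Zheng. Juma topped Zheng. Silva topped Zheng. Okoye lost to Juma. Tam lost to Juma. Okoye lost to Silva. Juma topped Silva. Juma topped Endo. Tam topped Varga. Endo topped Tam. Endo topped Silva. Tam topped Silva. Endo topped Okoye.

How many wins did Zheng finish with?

1

Zheng's results: beat Varga; lost to Silva, Okoye, Tam, Juma, Endo.
That is 1 win.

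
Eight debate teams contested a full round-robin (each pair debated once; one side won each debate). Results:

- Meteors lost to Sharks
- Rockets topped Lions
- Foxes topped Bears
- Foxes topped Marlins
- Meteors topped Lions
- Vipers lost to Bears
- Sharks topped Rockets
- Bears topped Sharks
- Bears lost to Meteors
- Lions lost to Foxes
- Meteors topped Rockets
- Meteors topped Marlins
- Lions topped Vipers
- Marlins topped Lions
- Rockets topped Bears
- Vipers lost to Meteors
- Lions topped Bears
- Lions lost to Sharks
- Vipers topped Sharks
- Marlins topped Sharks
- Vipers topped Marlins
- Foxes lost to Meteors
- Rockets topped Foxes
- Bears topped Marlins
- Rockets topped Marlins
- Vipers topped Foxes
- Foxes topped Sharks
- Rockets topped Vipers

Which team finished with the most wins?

Win totals: Meteors 6, Vipers 3, Sharks 3, Bears 3, Lions 2, Rockets 5, Marlins 2, Foxes 4.
Meteors leads with 6 wins (next highest: 5).

Meteors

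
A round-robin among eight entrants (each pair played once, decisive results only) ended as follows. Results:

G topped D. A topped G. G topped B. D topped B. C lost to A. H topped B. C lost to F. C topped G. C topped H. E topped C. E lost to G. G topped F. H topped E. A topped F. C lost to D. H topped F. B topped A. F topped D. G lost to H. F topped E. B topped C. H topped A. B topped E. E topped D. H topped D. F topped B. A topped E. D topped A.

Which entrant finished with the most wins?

Win totals: A 4, B 3, C 2, D 3, E 2, F 4, G 4, H 6.
H leads with 6 wins (next highest: 4).

H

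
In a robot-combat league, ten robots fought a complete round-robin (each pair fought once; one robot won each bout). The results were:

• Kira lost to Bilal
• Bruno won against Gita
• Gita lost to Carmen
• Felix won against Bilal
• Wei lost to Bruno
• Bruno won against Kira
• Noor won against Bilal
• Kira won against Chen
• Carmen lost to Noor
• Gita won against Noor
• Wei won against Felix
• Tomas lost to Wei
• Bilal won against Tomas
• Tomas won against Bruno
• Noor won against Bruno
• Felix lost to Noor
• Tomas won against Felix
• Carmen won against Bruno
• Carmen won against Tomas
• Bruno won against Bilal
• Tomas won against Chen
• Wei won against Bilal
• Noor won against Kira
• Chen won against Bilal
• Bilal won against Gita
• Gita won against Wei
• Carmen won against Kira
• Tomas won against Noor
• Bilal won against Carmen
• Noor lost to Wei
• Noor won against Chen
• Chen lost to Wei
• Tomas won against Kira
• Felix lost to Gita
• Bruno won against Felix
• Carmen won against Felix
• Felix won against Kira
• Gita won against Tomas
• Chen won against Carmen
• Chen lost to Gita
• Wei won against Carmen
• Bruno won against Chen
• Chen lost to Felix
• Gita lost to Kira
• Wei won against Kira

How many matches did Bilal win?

4

Bilal's results: beat Tomas, Kira, Carmen, Gita; lost to Chen, Noor, Wei, Felix, Bruno.
That is 4 wins.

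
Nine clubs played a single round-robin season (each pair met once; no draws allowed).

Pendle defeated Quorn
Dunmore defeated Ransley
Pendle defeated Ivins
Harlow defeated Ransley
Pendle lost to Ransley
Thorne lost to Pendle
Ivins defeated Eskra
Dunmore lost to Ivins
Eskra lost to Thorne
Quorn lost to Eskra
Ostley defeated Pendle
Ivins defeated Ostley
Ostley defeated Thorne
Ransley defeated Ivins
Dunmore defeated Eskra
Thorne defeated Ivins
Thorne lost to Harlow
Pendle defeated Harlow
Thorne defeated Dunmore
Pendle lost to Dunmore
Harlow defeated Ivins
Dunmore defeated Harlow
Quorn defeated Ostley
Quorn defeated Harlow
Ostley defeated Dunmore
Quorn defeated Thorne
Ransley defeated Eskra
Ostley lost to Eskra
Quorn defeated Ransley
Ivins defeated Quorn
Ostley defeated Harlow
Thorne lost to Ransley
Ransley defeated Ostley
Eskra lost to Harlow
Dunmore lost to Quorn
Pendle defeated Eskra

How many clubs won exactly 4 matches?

4

Win totals: Thorne 3, Ransley 5, Eskra 2, Dunmore 4, Ivins 4, Pendle 5, Ostley 4, Harlow 4, Quorn 5.
Exactly 4: Dunmore, Ivins, Ostley, Harlow — 4 clubs.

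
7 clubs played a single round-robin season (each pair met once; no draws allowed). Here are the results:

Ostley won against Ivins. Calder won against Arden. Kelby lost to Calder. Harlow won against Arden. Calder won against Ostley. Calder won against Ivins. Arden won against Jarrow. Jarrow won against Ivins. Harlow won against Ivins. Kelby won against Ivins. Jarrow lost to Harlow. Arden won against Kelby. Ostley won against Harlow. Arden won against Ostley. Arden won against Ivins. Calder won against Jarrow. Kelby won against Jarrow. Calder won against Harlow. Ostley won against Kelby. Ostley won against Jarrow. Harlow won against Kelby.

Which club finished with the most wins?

Calder

Win totals: Arden 4, Calder 6, Harlow 4, Ostley 4, Kelby 2, Jarrow 1, Ivins 0.
Calder leads with 6 wins (next highest: 4).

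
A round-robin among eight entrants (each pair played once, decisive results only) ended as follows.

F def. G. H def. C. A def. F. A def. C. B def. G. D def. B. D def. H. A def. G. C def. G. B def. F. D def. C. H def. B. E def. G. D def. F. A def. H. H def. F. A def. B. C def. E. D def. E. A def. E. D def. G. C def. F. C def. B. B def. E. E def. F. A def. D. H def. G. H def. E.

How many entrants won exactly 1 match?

Win totals: A 7, B 3, C 4, D 6, E 2, F 1, G 0, H 5.
Exactly 1: F — 1 entrant.

1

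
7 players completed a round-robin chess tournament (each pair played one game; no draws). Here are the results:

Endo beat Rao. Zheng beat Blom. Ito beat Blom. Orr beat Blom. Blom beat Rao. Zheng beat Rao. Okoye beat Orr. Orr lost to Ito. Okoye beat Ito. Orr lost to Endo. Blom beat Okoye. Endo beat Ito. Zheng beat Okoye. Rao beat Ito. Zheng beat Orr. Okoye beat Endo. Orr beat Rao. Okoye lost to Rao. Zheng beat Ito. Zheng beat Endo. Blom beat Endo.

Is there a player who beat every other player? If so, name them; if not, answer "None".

Zheng

Zheng has 6 wins out of 6 opponents — a perfect record.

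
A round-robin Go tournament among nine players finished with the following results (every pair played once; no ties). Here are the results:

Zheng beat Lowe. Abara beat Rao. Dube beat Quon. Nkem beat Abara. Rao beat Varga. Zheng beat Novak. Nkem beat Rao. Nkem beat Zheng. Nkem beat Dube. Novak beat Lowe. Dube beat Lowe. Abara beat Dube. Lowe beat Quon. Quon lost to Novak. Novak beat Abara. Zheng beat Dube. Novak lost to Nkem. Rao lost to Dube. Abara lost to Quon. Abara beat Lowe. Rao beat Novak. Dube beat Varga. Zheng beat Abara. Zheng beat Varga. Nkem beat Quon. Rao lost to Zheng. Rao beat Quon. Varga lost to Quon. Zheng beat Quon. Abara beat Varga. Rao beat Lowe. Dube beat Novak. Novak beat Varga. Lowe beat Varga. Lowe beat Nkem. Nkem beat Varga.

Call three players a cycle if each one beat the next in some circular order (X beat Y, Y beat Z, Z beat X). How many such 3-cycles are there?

Win totals: Nkem 7, Dube 5, Zheng 7, Lowe 3, Abara 4, Rao 4, Varga 0, Novak 4, Quon 2.
A player with w wins dominates both others in C(w,2) triples; summing gives 21 + 10 + 21 + 3 + 6 + 6 + 0 + 6 + 1 = 74 transitive triples.
Total triples C(9,3) = 84, so cyclic triples = 84 − 74 = 10.

10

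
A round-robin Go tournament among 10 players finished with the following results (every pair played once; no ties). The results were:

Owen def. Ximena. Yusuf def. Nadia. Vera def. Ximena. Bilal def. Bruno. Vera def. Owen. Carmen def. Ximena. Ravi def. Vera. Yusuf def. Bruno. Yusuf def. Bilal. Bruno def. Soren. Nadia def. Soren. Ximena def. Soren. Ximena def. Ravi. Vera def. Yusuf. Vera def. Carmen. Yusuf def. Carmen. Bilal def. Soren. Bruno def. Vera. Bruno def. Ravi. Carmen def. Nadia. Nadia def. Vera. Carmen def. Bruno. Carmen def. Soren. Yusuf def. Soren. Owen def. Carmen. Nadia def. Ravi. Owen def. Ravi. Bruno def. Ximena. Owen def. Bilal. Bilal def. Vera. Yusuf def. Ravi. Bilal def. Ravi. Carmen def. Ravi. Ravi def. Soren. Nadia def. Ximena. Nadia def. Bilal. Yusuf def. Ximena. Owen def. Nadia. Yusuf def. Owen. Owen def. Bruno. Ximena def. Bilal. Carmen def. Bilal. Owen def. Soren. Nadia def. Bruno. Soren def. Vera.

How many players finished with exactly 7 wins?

Win totals: Ravi 2, Soren 1, Bilal 4, Ximena 3, Vera 4, Nadia 6, Yusuf 8, Carmen 6, Owen 7, Bruno 4.
Exactly 7: Owen — 1 player.

1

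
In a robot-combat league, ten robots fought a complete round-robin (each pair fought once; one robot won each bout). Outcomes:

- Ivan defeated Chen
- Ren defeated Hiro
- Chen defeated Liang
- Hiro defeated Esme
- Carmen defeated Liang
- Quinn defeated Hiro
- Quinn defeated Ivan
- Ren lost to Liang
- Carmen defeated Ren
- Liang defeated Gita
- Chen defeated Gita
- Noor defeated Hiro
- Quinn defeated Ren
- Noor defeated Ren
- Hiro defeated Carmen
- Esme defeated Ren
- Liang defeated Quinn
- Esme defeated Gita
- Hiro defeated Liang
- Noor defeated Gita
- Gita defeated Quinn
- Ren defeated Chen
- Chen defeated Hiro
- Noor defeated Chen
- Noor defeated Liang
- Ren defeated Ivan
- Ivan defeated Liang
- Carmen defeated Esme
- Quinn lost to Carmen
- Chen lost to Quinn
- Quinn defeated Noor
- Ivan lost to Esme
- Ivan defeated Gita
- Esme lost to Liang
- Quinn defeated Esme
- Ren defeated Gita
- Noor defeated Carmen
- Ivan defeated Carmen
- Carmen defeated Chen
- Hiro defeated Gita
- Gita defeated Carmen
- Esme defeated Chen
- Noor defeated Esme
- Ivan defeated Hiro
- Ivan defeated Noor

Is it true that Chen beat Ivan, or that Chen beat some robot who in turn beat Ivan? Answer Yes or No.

Chen did not beat Ivan directly.
Chen beat Liang, Hiro, Gita, but each of them lost to Ivan. No two-step path.

No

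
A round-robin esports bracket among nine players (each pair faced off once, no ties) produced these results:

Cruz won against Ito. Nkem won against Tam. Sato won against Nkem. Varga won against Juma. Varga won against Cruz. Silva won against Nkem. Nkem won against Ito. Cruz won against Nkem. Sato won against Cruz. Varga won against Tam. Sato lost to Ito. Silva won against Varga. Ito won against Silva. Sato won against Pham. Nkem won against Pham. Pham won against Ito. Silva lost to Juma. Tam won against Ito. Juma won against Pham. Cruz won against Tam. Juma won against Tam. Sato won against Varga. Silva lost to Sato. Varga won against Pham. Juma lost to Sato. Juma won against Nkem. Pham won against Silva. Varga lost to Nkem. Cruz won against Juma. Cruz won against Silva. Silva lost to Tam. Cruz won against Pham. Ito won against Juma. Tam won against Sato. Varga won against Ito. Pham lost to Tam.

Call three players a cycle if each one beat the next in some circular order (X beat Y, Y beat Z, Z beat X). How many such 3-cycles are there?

Win totals: Varga 5, Sato 6, Cruz 6, Tam 4, Nkem 4, Juma 4, Ito 3, Silva 2, Pham 2.
A player with w wins dominates both others in C(w,2) triples; summing gives 10 + 15 + 15 + 6 + 6 + 6 + 3 + 1 + 1 = 63 transitive triples.
Total triples C(9,3) = 84, so cyclic triples = 84 − 63 = 21.

21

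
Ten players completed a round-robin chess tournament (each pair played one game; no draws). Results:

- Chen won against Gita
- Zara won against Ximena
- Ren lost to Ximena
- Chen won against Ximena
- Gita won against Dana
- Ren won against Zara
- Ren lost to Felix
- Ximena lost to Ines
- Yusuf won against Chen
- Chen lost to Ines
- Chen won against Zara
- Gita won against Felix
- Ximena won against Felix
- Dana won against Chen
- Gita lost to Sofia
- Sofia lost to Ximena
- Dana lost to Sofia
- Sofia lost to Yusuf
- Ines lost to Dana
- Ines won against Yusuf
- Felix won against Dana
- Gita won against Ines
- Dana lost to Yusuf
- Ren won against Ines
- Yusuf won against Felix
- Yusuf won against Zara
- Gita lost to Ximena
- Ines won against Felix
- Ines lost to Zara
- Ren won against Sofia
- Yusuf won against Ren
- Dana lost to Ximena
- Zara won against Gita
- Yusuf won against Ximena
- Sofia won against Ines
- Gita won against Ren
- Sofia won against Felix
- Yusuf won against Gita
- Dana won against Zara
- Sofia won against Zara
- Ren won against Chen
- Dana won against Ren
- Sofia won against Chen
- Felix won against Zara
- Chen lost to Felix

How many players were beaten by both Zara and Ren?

Zara beat: Gita, Ximena, Ines.
Ren beat: Zara, Sofia, Chen, Ines.
Both beat: Ines — 1.

1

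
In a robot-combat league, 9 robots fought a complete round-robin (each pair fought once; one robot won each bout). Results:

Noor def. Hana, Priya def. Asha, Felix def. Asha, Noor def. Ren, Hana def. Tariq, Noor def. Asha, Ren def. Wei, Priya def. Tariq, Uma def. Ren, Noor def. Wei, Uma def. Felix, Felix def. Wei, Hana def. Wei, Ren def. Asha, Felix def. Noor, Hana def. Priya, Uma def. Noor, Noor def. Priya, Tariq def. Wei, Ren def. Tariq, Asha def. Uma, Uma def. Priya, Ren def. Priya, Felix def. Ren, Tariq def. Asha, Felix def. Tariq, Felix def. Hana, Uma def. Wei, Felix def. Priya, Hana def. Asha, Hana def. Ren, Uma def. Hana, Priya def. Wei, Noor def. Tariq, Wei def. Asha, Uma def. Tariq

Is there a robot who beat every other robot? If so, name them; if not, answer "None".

None

Highest win total is Uma with 7 (out of 8 possible).
Uma lost to Asha, so no robot went undefeated.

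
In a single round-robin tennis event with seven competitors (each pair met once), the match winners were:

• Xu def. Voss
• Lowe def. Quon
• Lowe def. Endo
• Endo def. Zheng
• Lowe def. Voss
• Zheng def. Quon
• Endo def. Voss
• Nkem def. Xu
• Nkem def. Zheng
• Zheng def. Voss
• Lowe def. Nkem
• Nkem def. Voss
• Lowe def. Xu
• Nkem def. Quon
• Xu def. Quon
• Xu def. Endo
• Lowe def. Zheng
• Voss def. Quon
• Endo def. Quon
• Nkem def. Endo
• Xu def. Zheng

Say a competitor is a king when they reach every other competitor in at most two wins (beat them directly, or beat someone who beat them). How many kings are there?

Nkem cannot reach Lowe in two steps.
Voss cannot reach Nkem, Zheng, Lowe, Xu, Endo in two steps.
Zheng cannot reach Nkem, Lowe, Xu, Endo in two steps.
Lowe reaches everyone (king).
Quon cannot reach Nkem, Voss, Zheng, Lowe, Xu, Endo in two steps.
Xu cannot reach Nkem, Lowe in two steps.
Endo cannot reach Nkem, Lowe, Xu in two steps.
Kings: Lowe — 1.

1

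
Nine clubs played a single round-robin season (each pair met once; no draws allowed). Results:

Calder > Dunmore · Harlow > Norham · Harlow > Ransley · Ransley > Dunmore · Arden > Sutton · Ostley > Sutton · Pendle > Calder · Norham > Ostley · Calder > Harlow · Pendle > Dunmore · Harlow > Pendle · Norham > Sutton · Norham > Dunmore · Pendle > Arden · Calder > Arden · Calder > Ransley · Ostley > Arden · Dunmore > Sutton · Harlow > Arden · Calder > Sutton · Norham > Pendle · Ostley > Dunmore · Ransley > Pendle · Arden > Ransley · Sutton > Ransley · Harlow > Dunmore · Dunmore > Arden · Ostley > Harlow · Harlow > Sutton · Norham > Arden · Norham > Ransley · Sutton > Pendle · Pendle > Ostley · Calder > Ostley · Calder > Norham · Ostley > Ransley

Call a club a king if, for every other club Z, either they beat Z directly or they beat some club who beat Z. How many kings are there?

Pendle reaches everyone (king).
Dunmore cannot reach Norham, Calder, Ostley, Harlow in two steps.
Norham reaches everyone (king).
Calder reaches everyone (king).
Ostley cannot reach Calder in two steps.
Sutton cannot reach Norham, Harlow in two steps.
Arden cannot reach Norham, Calder, Ostley, Harlow in two steps.
Harlow reaches everyone (king).
Ransley cannot reach Norham, Harlow in two steps.
Kings: Pendle, Norham, Calder, Harlow — 4.

4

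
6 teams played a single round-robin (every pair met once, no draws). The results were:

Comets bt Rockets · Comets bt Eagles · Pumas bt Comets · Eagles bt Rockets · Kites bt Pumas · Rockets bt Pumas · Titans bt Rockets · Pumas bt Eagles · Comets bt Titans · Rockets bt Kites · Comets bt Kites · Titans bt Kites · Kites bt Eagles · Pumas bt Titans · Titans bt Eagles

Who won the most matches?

Comets

Win totals: Comets 4, Pumas 3, Kites 2, Titans 3, Eagles 1, Rockets 2.
Comets leads with 4 wins (next highest: 3).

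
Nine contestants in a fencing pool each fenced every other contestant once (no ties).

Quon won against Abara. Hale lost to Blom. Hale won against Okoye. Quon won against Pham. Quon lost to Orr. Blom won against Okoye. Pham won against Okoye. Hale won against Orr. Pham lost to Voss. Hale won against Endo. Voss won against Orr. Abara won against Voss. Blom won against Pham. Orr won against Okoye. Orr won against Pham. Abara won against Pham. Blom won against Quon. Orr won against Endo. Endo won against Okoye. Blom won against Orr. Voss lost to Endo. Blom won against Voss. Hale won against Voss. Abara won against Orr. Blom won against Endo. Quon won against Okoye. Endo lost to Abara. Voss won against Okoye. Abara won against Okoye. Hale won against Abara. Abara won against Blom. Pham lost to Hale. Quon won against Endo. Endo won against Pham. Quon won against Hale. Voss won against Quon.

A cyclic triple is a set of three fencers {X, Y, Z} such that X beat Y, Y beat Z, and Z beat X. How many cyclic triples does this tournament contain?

Win totals: Voss 4, Endo 3, Abara 6, Okoye 0, Pham 1, Blom 7, Orr 4, Hale 6, Quon 5.
A fencer with w wins dominates both others in C(w,2) triples; summing gives 6 + 3 + 15 + 0 + 0 + 21 + 6 + 15 + 10 = 76 transitive triples.
Total triples C(9,3) = 84, so cyclic triples = 84 − 76 = 8.

8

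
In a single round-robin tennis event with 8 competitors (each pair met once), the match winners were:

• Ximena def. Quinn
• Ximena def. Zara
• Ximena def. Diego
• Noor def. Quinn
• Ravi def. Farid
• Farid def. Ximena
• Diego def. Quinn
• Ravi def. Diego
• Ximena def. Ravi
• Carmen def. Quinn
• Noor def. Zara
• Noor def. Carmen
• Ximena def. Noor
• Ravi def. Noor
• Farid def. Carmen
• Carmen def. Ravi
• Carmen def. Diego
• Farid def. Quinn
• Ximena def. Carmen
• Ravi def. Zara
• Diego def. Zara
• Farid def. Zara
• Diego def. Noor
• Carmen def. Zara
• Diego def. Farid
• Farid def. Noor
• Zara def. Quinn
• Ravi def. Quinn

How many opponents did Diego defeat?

4

Diego's results: beat Quinn, Noor, Farid, Zara; lost to Ximena, Carmen, Ravi.
That is 4 wins.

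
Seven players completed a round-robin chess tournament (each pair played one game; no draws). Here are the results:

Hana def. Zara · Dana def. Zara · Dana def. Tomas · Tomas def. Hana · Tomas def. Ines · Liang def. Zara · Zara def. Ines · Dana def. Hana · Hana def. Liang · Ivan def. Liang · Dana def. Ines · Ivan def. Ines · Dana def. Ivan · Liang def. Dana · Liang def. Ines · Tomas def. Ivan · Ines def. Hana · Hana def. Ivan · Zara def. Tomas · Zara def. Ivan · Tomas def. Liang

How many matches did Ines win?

1

Ines' results: beat Hana; lost to Zara, Liang, Ivan, Tomas, Dana.
That is 1 win.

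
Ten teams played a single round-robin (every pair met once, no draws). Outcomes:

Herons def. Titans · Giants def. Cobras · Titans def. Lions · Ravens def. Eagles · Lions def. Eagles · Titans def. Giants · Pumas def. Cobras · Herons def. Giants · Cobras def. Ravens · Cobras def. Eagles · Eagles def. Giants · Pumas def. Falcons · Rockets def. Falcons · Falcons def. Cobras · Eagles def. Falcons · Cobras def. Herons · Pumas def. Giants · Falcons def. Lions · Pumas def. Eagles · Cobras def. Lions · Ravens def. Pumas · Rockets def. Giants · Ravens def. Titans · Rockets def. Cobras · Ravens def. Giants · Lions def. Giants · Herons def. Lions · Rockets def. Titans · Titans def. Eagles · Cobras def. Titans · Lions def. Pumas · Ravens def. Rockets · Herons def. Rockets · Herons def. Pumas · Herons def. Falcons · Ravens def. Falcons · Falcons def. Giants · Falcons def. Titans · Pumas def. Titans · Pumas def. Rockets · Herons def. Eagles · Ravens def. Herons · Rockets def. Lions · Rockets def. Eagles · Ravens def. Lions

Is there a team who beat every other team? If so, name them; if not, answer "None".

Highest win total is Ravens with 8 (out of 9 possible).
Ravens lost to Cobras, so no team went undefeated.

None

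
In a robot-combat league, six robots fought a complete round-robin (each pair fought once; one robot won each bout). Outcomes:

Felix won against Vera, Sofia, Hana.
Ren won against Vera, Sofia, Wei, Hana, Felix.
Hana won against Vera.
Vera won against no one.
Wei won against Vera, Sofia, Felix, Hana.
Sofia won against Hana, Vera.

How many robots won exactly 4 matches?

1

Win totals: Felix 3, Hana 1, Sofia 2, Wei 4, Vera 0, Ren 5.
Exactly 4: Wei — 1 robot.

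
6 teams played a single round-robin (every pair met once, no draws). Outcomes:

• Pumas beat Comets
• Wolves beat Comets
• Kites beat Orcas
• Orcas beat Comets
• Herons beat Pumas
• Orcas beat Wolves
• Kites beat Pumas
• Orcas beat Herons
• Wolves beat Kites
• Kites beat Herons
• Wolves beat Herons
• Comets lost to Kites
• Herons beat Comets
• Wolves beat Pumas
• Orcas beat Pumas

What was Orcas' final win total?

Orcas' results: beat Herons, Pumas, Wolves, Comets; lost to Kites.
That is 4 wins.

4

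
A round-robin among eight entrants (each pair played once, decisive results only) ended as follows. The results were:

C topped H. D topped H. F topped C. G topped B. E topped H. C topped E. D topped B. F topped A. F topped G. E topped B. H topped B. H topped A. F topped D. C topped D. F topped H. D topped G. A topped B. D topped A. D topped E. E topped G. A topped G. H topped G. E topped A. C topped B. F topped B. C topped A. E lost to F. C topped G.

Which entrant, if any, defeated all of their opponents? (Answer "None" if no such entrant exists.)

F

F has 7 wins out of 7 opponents — a perfect record.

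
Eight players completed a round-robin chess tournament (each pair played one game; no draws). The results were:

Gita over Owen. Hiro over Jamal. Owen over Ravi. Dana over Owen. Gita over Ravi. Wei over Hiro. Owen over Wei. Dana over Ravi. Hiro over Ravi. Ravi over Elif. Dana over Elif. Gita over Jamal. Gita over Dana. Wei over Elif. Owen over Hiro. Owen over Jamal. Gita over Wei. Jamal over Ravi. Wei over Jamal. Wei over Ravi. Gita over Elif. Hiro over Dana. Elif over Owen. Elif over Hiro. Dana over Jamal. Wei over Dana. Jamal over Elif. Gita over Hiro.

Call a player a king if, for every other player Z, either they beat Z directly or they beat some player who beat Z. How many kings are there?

Ravi cannot reach Dana, Jamal, Wei, Gita in two steps.
Hiro cannot reach Wei, Gita in two steps.
Dana cannot reach Gita in two steps.
Jamal cannot reach Dana, Wei, Gita in two steps.
Owen cannot reach Gita in two steps.
Elif cannot reach Gita in two steps.
Wei cannot reach Gita in two steps.
Gita reaches everyone (king).
Kings: Gita — 1.

1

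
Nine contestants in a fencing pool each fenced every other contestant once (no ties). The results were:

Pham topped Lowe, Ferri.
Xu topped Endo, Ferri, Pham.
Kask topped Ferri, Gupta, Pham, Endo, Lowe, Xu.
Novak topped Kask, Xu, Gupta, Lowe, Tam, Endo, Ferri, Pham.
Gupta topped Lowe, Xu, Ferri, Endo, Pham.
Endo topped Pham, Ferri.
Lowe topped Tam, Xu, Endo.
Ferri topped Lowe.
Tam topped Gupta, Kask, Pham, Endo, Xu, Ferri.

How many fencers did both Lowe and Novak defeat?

Lowe beat: Xu, Endo, Tam.
Novak beat: Gupta, Lowe, Ferri, Xu, Kask, Pham, Endo, Tam.
Both beat: Xu, Endo, Tam — 3.

3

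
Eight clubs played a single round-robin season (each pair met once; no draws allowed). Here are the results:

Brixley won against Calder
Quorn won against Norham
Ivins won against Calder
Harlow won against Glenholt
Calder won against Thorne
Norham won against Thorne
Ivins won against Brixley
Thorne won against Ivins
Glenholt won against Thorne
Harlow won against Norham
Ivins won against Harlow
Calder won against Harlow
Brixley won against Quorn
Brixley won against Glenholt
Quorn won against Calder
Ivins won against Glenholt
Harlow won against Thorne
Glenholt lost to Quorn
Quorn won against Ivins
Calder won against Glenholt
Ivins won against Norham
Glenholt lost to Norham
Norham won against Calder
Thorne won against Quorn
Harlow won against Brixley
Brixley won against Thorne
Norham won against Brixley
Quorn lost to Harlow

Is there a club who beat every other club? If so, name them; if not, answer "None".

None

Highest win total is Ivins with 5 (out of 7 possible).
Ivins lost to Thorne, Quorn, so no club went undefeated.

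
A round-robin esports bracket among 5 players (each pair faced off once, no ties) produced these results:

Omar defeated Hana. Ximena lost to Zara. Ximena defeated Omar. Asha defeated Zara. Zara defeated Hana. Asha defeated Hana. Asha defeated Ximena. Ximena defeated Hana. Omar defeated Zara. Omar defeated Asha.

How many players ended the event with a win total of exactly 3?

2

Win totals: Omar 3, Zara 2, Asha 3, Hana 0, Ximena 2.
Exactly 3: Omar, Asha — 2 players.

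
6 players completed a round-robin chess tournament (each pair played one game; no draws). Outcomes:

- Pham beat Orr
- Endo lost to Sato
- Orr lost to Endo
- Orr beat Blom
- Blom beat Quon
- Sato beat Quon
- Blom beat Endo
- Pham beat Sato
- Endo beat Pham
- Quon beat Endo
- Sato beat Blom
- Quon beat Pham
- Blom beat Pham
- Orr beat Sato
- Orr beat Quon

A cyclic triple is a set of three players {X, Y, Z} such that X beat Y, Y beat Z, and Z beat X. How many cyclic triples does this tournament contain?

8

Of the C(6,3) = 20 triples, the cyclic ones are: {Blom, Orr, Endo}; {Blom, Orr, Pham}; {Blom, Sato, Pham}; {Orr, Quon, Endo}; {Orr, Quon, Pham}; {Orr, Endo, Sato}; {Quon, Sato, Pham}; {Endo, Sato, Pham}.
That is 8.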